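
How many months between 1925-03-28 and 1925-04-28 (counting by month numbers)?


From March 1925 to April 1925
0 years * 12 = 0 months, plus 1 month = 1

1 month


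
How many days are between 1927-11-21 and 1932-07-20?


From 1927-11-21 to 1932-07-20
1927-11-21: days before November = 31 + 28 + 31 + 30 + 31 + 30 + 31 + 31 + 30 + 31 = 304 (1927 is not a leap year); day of year = 304 + 21 = 325
1932-07-20: days before July = 31 + 29 + 31 + 30 + 31 + 30 = 182 (1932 is a leap year); day of year = 182 + 20 = 202
Rest of 1927: 365 - 325 = 40
Full years 1928 (366), 1929 (365), 1930 (365), 1931 (365): 1461
Total = 40 + 1461 + 202 = 1703

1703 days


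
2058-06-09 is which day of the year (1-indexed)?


Date: June 9, 2058
Days in months 1 through 5: 151
Plus 9 days in June

Day of year: 160


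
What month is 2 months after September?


September is month 9
9 + 2 = 11

November


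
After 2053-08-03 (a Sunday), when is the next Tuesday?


Current: Sunday
Target: Tuesday
Days ahead: 2

Next Tuesday: 2053-08-05


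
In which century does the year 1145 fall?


Century = (year - 1) // 100 + 1
= (1145 - 1) // 100 + 1
= 1144 // 100 + 1
= 11 + 1

12th century


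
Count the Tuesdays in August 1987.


August 1987 has 31 days
Anchor: Jan 1, 1987. With p = 1987 - 1 = 1986: (p + p//4 - p//100 + p//400) mod 7 = (1986 + 496 - 19 + 4) mod 7 = 2467 mod 7 = 3 -> Thursday (Mon=0 ... Sun=6)
Days before August (Jan-Jul): 212; August 1 index = (3 + 212) mod 7 = 5 -> Saturday
First Tuesday is August 4
Tuesdays: 4, 11, 18, 25

4 Tuesdays


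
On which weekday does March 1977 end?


March 1977 has 31 days
Anchor: Jan 1, 1977. With p = 1977 - 1 = 1976: (p + p//4 - p//100 + p//400) mod 7 = (1976 + 494 - 19 + 4) mod 7 = 2455 mod 7 = 5 -> Saturday (Mon=0 ... Sun=6)
Days before March (Jan-Feb): 59; March 1 index = (5 + 59) mod 7 = 1 -> Tuesday
Last day offset: 31 - 1 = 30 days
Weekday index = (1 + 30) mod 7 = 3

Thursday, March 31


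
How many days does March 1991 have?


March 1991

31 days


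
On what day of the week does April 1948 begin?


Target: April 1, 1948
Anchor: Jan 1, 1948. With p = 1948 - 1 = 1947: (p + p//4 - p//100 + p//400) mod 7 = (1947 + 486 - 19 + 4) mod 7 = 2418 mod 7 = 3 -> Thursday (Mon=0 ... Sun=6)
Days before April (Jan-Mar): 91 days
Weekday index = (3 + 91) mod 7 = 3

Thursday


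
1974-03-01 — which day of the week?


Date: March 1, 1974
Anchor: Jan 1, 1974. With p = 1974 - 1 = 1973: (p + p//4 - p//100 + p//400) mod 7 = (1973 + 493 - 19 + 4) mod 7 = 2451 mod 7 = 1 -> Tuesday (Mon=0 ... Sun=6)
Days before March (Jan-Feb): 59; offset = 59 + 1 - 1 = 59
Weekday index = (1 + 59) mod 7 = 4

Day of the week: Friday


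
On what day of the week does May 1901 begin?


Target: May 1, 1901
Anchor: Jan 1, 1901. With p = 1901 - 1 = 1900: (p + p//4 - p//100 + p//400) mod 7 = (1900 + 475 - 19 + 4) mod 7 = 2360 mod 7 = 1 -> Tuesday (Mon=0 ... Sun=6)
Days before May (Jan-Apr): 120 days
Weekday index = (1 + 120) mod 7 = 2

Wednesday


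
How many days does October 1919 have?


October 1919

31 days


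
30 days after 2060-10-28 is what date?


Start: 2060-10-28, add 30 days
October 2060 has 31 days: 31 - 28 = 3 days to October 31 -> 27 left
November 2060: 27 <= 30 -> lands on November 27

Result: 2060-11-27


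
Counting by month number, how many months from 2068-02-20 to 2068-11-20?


From February 2068 to November 2068
0 years * 12 = 0 months, plus 9 months = 9

9 months


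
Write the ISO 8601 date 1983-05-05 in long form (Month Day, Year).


ISO 1983-05-05 parses as year=1983, month=05, day=05
Month 5 -> May

May 5, 1983


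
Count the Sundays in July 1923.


July 1923 has 31 days
Anchor: Jan 1, 1923. With p = 1923 - 1 = 1922: (p + p//4 - p//100 + p//400) mod 7 = (1922 + 480 - 19 + 4) mod 7 = 2387 mod 7 = 0 -> Monday (Mon=0 ... Sun=6)
Days before July (Jan-Jun): 181; July 1 index = (0 + 181) mod 7 = 6 -> Sunday
First Sunday is July 1
Sundays: 1, 8, 15, 22, 29

5 Sundays


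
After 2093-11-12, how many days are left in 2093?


Day of year: 316 of 365
Remaining = 365 - 316

49 days


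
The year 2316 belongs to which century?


Century = (year - 1) // 100 + 1
= (2316 - 1) // 100 + 1
= 2315 // 100 + 1
= 23 + 1

24th century


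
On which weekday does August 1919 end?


August 1919 has 31 days
Anchor: Jan 1, 1919. With p = 1919 - 1 = 1918: (p + p//4 - p//100 + p//400) mod 7 = (1918 + 479 - 19 + 4) mod 7 = 2382 mod 7 = 2 -> Wednesday (Mon=0 ... Sun=6)
Days before August (Jan-Jul): 212; August 1 index = (2 + 212) mod 7 = 4 -> Friday
Last day offset: 31 - 1 = 30 days
Weekday index = (4 + 30) mod 7 = 6

Sunday, August 31


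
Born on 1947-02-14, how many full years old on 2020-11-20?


Birth: 1947-02-14
Reference: 2020-11-20
Year difference: 2020 - 1947 = 73

73 years old


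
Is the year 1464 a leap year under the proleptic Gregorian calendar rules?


Gregorian leap year rule: divisible by 4, but not by 100, unless also by 400.
1464 is divisible by 4 but not 100 -> leap year

Yes


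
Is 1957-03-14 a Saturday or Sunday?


Anchor: Jan 1, 1957. With p = 1957 - 1 = 1956: (p + p//4 - p//100 + p//400) mod 7 = (1956 + 489 - 19 + 4) mod 7 = 2430 mod 7 = 1 -> Tuesday (Mon=0 ... Sun=6)
Day of year: 73; offset = 72
Weekday index = (1 + 72) mod 7 = 3 -> Thursday
Weekend days: Saturday, Sunday

No


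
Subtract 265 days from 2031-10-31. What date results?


Start: 2031-10-31, subtract 265 days
Back 31 days from October 31 reaches September 30, 2031 -> 234 left
September 2031 has 30 days -> back to August 31, 2031 -> 204 left
August 2031 has 31 days -> back to July 31, 2031 -> 173 left
July 2031 has 31 days -> back to June 30, 2031 -> 142 left
June 2031 has 30 days -> back to May 31, 2031 -> 112 left
May 2031 has 31 days -> back to April 30, 2031 -> 81 left
April 2031 has 30 days -> back to March 31, 2031 -> 51 left
March 2031 has 31 days -> back to February 28, 2031 -> 20 left
February 2031: 28 - 20 = 8 -> lands on February 8

Result: 2031-02-08


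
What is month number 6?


Month 6 of 12

June


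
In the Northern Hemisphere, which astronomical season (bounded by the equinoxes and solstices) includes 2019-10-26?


Date: October 26
Astronomical Autumn (approx.; exact equinox/solstice day varies by year): September 22 to December 20
October 26 falls within the Autumn window

Autumn


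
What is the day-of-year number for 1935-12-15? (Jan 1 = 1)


Date: December 15, 1935
Days in months 1 through 11: 334
Plus 15 days in December

Day of year: 349


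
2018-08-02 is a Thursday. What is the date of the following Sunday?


Current: Thursday
Target: Sunday
Days ahead: 3

Next Sunday: 2018-08-05


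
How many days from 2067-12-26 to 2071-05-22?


From 2067-12-26 to 2071-05-22
2067-12-26: days before December = 31 + 28 + 31 + 30 + 31 + 30 + 31 + 31 + 30 + 31 + 30 = 334 (2067 is not a leap year); day of year = 334 + 26 = 360
2071-05-22: days before May = 31 + 28 + 31 + 30 = 120 (2071 is not a leap year); day of year = 120 + 22 = 142
Rest of 2067: 365 - 360 = 5
Full years 2068 (366), 2069 (365), 2070 (365): 1096
Total = 5 + 1096 + 142 = 1243

1243 days


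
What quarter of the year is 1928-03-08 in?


Month: March (month 3)
Q1: Jan-Mar, Q2: Apr-Jun, Q3: Jul-Sep, Q4: Oct-Dec

Q1


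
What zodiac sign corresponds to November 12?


Date: November 12
Conventional tropical zodiac dates: Scorpio from October 23 onward; Sagittarius starts November 22
November 12 falls within the Scorpio range

Scorpio


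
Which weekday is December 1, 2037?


Target: December 1, 2037
Anchor: Jan 1, 2037. With p = 2037 - 1 = 2036: (p + p//4 - p//100 + p//400) mod 7 = (2036 + 509 - 20 + 5) mod 7 = 2530 mod 7 = 3 -> Thursday (Mon=0 ... Sun=6)
Days before December (Jan-Nov): 334 days
Weekday index = (3 + 334) mod 7 = 1

Tuesday


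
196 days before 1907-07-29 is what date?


Start: 1907-07-29, subtract 196 days
Back 29 days from July 29 reaches June 30, 1907 -> 167 left
June 1907 has 30 days -> back to May 31, 1907 -> 137 left
May 1907 has 31 days -> back to April 30, 1907 -> 106 left
April 1907 has 30 days -> back to March 31, 1907 -> 76 left
March 1907 has 31 days -> back to February 28, 1907 -> 45 left
February 1907 has 28 days -> back to January 31, 1907 -> 17 left
January 1907: 31 - 17 = 14 -> lands on January 14

Result: 1907-01-14


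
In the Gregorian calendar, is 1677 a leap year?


Gregorian leap year rule: divisible by 4, but not by 100, unless also by 400.
1677 is not divisible by 4 -> not a leap year

No


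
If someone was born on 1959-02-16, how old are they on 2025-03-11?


Birth: 1959-02-16
Reference: 2025-03-11
Year difference: 2025 - 1959 = 66

66 years old


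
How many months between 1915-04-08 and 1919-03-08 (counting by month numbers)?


From April 1915 to March 1919
4 years * 12 = 48 months, minus 1 month = 47

47 months


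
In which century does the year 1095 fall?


Century = (year - 1) // 100 + 1
= (1095 - 1) // 100 + 1
= 1094 // 100 + 1
= 10 + 1

11th century


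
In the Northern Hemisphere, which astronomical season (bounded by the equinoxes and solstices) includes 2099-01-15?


Date: January 15
Astronomical Winter (approx.; exact equinox/solstice day varies by year): December 21 to March 19
January 15 falls within the Winter window

Winter


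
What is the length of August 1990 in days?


August 1990

31 days


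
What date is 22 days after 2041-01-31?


Start: 2041-01-31, add 22 days
January 31 is the last day of January 2041 -> 22 left
February 2041: 22 <= 28 -> lands on February 22

Result: 2041-02-22


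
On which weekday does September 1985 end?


September 1985 has 30 days
Anchor: Jan 1, 1985. With p = 1985 - 1 = 1984: (p + p//4 - p//100 + p//400) mod 7 = (1984 + 496 - 19 + 4) mod 7 = 2465 mod 7 = 1 -> Tuesday (Mon=0 ... Sun=6)
Days before September (Jan-Aug): 243; September 1 index = (1 + 243) mod 7 = 6 -> Sunday
Last day offset: 30 - 1 = 29 days
Weekday index = (6 + 29) mod 7 = 0

Monday, September 30


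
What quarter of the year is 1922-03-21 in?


Month: March (month 3)
Q1: Jan-Mar, Q2: Apr-Jun, Q3: Jul-Sep, Q4: Oct-Dec

Q1


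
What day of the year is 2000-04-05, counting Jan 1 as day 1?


Date: April 5, 2000
Days in months 1 through 3: 91
Plus 5 days in April

Day of year: 96


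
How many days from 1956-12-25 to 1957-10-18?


From 1956-12-25 to 1957-10-18
1956-12-25: days before December = 31 + 29 + 31 + 30 + 31 + 30 + 31 + 31 + 30 + 31 + 30 = 335 (1956 is a leap year); day of year = 335 + 25 = 360
1957-10-18: days before October = 31 + 28 + 31 + 30 + 31 + 30 + 31 + 31 + 30 = 273 (1957 is not a leap year); day of year = 273 + 18 = 291
Rest of 1956: 366 - 360 = 6
Total = 6 + 291 = 297

297 days


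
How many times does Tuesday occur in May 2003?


May 2003 has 31 days
Anchor: Jan 1, 2003. With p = 2003 - 1 = 2002: (p + p//4 - p//100 + p//400) mod 7 = (2002 + 500 - 20 + 5) mod 7 = 2487 mod 7 = 2 -> Wednesday (Mon=0 ... Sun=6)
Days before May (Jan-Apr): 120; May 1 index = (2 + 120) mod 7 = 3 -> Thursday
First Tuesday is May 6
Tuesdays: 6, 13, 20, 27

4 Tuesdays


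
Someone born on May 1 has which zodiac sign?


Date: May 1
Conventional tropical zodiac dates: Taurus from April 20 onward; Gemini starts May 21
May 1 falls within the Taurus range

Taurus


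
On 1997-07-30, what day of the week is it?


Date: July 30, 1997
Anchor: Jan 1, 1997. With p = 1997 - 1 = 1996: (p + p//4 - p//100 + p//400) mod 7 = (1996 + 499 - 19 + 4) mod 7 = 2480 mod 7 = 2 -> Wednesday (Mon=0 ... Sun=6)
Days before July (Jan-Jun): 181; offset = 181 + 30 - 1 = 210
Weekday index = (2 + 210) mod 7 = 2

Day of the week: Wednesday


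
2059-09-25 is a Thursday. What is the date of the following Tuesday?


Current: Thursday
Target: Tuesday
Days ahead: 5

Next Tuesday: 2059-09-30


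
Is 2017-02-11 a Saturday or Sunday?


Anchor: Jan 1, 2017. With p = 2017 - 1 = 2016: (p + p//4 - p//100 + p//400) mod 7 = (2016 + 504 - 20 + 5) mod 7 = 2505 mod 7 = 6 -> Sunday (Mon=0 ... Sun=6)
Day of year: 42; offset = 41
Weekday index = (6 + 41) mod 7 = 5 -> Saturday
Weekend days: Saturday, Sunday

Yes


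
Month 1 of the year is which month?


Month 1 of 12

January


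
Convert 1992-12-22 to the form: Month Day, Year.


ISO 1992-12-22 parses as year=1992, month=12, day=22
Month 12 -> December

December 22, 1992


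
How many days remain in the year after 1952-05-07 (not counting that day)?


Day of year: 128 of 366
Remaining = 366 - 128

238 days


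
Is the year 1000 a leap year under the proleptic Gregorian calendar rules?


Gregorian leap year rule: divisible by 4, but not by 100, unless also by 400.
1000 is divisible by 100 but not 400 -> not a leap year

No


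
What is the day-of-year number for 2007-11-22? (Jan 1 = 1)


Date: November 22, 2007
Days in months 1 through 10: 304
Plus 22 days in November

Day of year: 326


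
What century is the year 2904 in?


Century = (year - 1) // 100 + 1
= (2904 - 1) // 100 + 1
= 2903 // 100 + 1
= 29 + 1

30th century


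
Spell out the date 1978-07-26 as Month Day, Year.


ISO 1978-07-26 parses as year=1978, month=07, day=26
Month 7 -> July

July 26, 1978


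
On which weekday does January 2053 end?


January 2053 has 31 days
Anchor: Jan 1, 2053. With p = 2053 - 1 = 2052: (p + p//4 - p//100 + p//400) mod 7 = (2052 + 513 - 20 + 5) mod 7 = 2550 mod 7 = 2 -> Wednesday (Mon=0 ... Sun=6)
January 1 is the anchor itself -> Wednesday
Last day offset: 31 - 1 = 30 days
Weekday index = (2 + 30) mod 7 = 4

Friday, January 31


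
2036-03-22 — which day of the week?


Date: March 22, 2036
Anchor: Jan 1, 2036. With p = 2036 - 1 = 2035: (p + p//4 - p//100 + p//400) mod 7 = (2035 + 508 - 20 + 5) mod 7 = 2528 mod 7 = 1 -> Tuesday (Mon=0 ... Sun=6)
Days before March (Jan-Feb): 60; offset = 60 + 22 - 1 = 81
Weekday index = (1 + 81) mod 7 = 5

Day of the week: Saturday


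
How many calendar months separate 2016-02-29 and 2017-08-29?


From February 2016 to August 2017
1 year * 12 = 12 months, plus 6 months = 18

18 months


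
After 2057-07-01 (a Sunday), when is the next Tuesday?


Current: Sunday
Target: Tuesday
Days ahead: 2

Next Tuesday: 2057-07-03


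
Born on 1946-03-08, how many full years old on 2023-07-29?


Birth: 1946-03-08
Reference: 2023-07-29
Year difference: 2023 - 1946 = 77

77 years old


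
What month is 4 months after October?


October is month 10
10 + 4 = 14; wrap: 14 - 12 = 2

February


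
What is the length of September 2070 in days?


September 2070

30 days


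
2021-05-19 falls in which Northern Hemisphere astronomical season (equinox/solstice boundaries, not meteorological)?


Date: May 19
Astronomical Spring (approx.; exact equinox/solstice day varies by year): March 20 to June 20
May 19 falls within the Spring window

Spring


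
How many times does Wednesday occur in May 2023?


May 2023 has 31 days
Anchor: Jan 1, 2023. With p = 2023 - 1 = 2022: (p + p//4 - p//100 + p//400) mod 7 = (2022 + 505 - 20 + 5) mod 7 = 2512 mod 7 = 6 -> Sunday (Mon=0 ... Sun=6)
Days before May (Jan-Apr): 120; May 1 index = (6 + 120) mod 7 = 0 -> Monday
First Wednesday is May 3
Wednesdays: 3, 10, 17, 24, 31

5 Wednesdays


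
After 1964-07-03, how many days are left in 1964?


Day of year: 185 of 366
Remaining = 366 - 185

181 days


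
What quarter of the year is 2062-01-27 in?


Month: January (month 1)
Q1: Jan-Mar, Q2: Apr-Jun, Q3: Jul-Sep, Q4: Oct-Dec

Q1


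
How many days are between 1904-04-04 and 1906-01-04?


From 1904-04-04 to 1906-01-04
1904-04-04: days before April = 31 + 29 + 31 = 91 (1904 is a leap year); day of year = 91 + 4 = 95
1906-01-04: day of year = 4
Rest of 1904: 366 - 95 = 271
Full years 1905 (365): 365
Total = 271 + 365 + 4 = 640

640 days


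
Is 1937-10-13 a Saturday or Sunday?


Anchor: Jan 1, 1937. With p = 1937 - 1 = 1936: (p + p//4 - p//100 + p//400) mod 7 = (1936 + 484 - 19 + 4) mod 7 = 2405 mod 7 = 4 -> Friday (Mon=0 ... Sun=6)
Day of year: 286; offset = 285
Weekday index = (4 + 285) mod 7 = 2 -> Wednesday
Weekend days: Saturday, Sunday

No


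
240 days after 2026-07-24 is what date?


Start: 2026-07-24, add 240 days
July 2026 has 31 days: 31 - 24 = 7 days to July 31 -> 233 left
August 2026 has 31 days -> 202 left
September 2026 has 30 days -> 172 left
October 2026 has 31 days -> 141 left
November 2026 has 30 days -> 111 left
December 2026 has 31 days -> 80 left
January 2027 has 31 days -> 49 left
February 2027 has 28 days -> 21 left
March 2027: 21 <= 31 -> lands on March 21

Result: 2027-03-21


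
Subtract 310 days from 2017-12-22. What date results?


Start: 2017-12-22, subtract 310 days
Back 22 days from December 22 reaches November 30, 2017 -> 288 left
November 2017 has 30 days -> back to October 31, 2017 -> 258 left
October 2017 has 31 days -> back to September 30, 2017 -> 227 left
September 2017 has 30 days -> back to August 31, 2017 -> 197 left
August 2017 has 31 days -> back to July 31, 2017 -> 166 left
July 2017 has 31 days -> back to June 30, 2017 -> 135 left
June 2017 has 30 days -> back to May 31, 2017 -> 105 left
May 2017 has 31 days -> back to April 30, 2017 -> 74 left
April 2017 has 30 days -> back to March 31, 2017 -> 44 left
March 2017 has 31 days -> back to February 28, 2017 -> 13 left
February 2017: 28 - 13 = 15 -> lands on February 15

Result: 2017-02-15


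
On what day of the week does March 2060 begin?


Target: March 1, 2060
Anchor: Jan 1, 2060. With p = 2060 - 1 = 2059: (p + p//4 - p//100 + p//400) mod 7 = (2059 + 514 - 20 + 5) mod 7 = 2558 mod 7 = 3 -> Thursday (Mon=0 ... Sun=6)
Days before March (Jan-Feb): 60 days
Weekday index = (3 + 60) mod 7 = 0

Monday


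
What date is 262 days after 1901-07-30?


Start: 1901-07-30, add 262 days
July 1901 has 31 days: 31 - 30 = 1 day to July 31 -> 261 left
August 1901 has 31 days -> 230 left
September 1901 has 30 days -> 200 left
October 1901 has 31 days -> 169 left
November 1901 has 30 days -> 139 left
December 1901 has 31 days -> 108 left
January 1902 has 31 days -> 77 left
February 1902 has 28 days -> 49 left
March 1902 has 31 days -> 18 left
April 1902: 18 <= 30 -> lands on April 18

Result: 1902-04-18


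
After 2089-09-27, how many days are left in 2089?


Day of year: 270 of 365
Remaining = 365 - 270

95 days


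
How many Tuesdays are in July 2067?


July 2067 has 31 days
Anchor: Jan 1, 2067. With p = 2067 - 1 = 2066: (p + p//4 - p//100 + p//400) mod 7 = (2066 + 516 - 20 + 5) mod 7 = 2567 mod 7 = 5 -> Saturday (Mon=0 ... Sun=6)
Days before July (Jan-Jun): 181; July 1 index = (5 + 181) mod 7 = 4 -> Friday
First Tuesday is July 5
Tuesdays: 5, 12, 19, 26

4 Tuesdays


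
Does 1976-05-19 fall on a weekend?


Anchor: Jan 1, 1976. With p = 1976 - 1 = 1975: (p + p//4 - p//100 + p//400) mod 7 = (1975 + 493 - 19 + 4) mod 7 = 2453 mod 7 = 3 -> Thursday (Mon=0 ... Sun=6)
Day of year: 140; offset = 139
Weekday index = (3 + 139) mod 7 = 2 -> Wednesday
Weekend days: Saturday, Sunday

No


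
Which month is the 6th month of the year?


Month 6 of 12

June


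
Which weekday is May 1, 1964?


Target: May 1, 1964
Anchor: Jan 1, 1964. With p = 1964 - 1 = 1963: (p + p//4 - p//100 + p//400) mod 7 = (1963 + 490 - 19 + 4) mod 7 = 2438 mod 7 = 2 -> Wednesday (Mon=0 ... Sun=6)
Days before May (Jan-Apr): 121 days
Weekday index = (2 + 121) mod 7 = 4

Friday


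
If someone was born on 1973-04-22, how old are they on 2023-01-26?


Birth: 1973-04-22
Reference: 2023-01-26
Year difference: 2023 - 1973 = 50
Birthday not yet reached in 2023, subtract 1

49 years old


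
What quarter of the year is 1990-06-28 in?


Month: June (month 6)
Q1: Jan-Mar, Q2: Apr-Jun, Q3: Jul-Sep, Q4: Oct-Dec

Q2


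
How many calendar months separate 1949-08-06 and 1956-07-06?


From August 1949 to July 1956
7 years * 12 = 84 months, minus 1 month = 83

83 months


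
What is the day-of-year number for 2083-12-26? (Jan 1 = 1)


Date: December 26, 2083
Days in months 1 through 11: 334
Plus 26 days in December

Day of year: 360


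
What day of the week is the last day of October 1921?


October 1921 has 31 days
Anchor: Jan 1, 1921. With p = 1921 - 1 = 1920: (p + p//4 - p//100 + p//400) mod 7 = (1920 + 480 - 19 + 4) mod 7 = 2385 mod 7 = 5 -> Saturday (Mon=0 ... Sun=6)
Days before October (Jan-Sep): 273; October 1 index = (5 + 273) mod 7 = 5 -> Saturday
Last day offset: 31 - 1 = 30 days
Weekday index = (5 + 30) mod 7 = 0

Monday, October 31


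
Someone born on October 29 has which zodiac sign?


Date: October 29
Conventional tropical zodiac dates: Scorpio from October 23 onward; Sagittarius starts November 22
October 29 falls within the Scorpio range

Scorpio


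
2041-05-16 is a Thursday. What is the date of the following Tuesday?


Current: Thursday
Target: Tuesday
Days ahead: 5

Next Tuesday: 2041-05-21


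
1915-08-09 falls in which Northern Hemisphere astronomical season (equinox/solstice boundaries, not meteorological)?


Date: August 9
Astronomical Summer (approx.; exact equinox/solstice day varies by year): June 21 to September 21
August 9 falls within the Summer window

Summer


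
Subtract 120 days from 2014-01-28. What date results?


Start: 2014-01-28, subtract 120 days
Back 28 days from January 28 reaches December 31, 2013 -> 92 left
December 2013 has 31 days -> back to November 30, 2013 -> 61 left
November 2013 has 30 days -> back to October 31, 2013 -> 31 left
October 2013 has 31 days -> back to September 30, 2013 -> 0 left
September 2013: 30 - 0 = 30 -> lands on September 30

Result: 2013-09-30


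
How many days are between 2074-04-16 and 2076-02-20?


From 2074-04-16 to 2076-02-20
2074-04-16: days before April = 31 + 28 + 31 = 90 (2074 is not a leap year); day of year = 90 + 16 = 106
2076-02-20: days before February = 31; day of year = 31 + 20 = 51
Rest of 2074: 365 - 106 = 259
Full years 2075 (365): 365
Total = 259 + 365 + 51 = 675

675 days


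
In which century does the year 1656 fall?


Century = (year - 1) // 100 + 1
= (1656 - 1) // 100 + 1
= 1655 // 100 + 1
= 16 + 1

17th century


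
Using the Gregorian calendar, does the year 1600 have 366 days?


Gregorian leap year rule: divisible by 4, but not by 100, unless also by 400.
1600 is divisible by 400 -> leap year

Yes


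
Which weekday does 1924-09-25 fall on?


Date: September 25, 1924
Anchor: Jan 1, 1924. With p = 1924 - 1 = 1923: (p + p//4 - p//100 + p//400) mod 7 = (1923 + 480 - 19 + 4) mod 7 = 2388 mod 7 = 1 -> Tuesday (Mon=0 ... Sun=6)
Days before September (Jan-Aug): 244; offset = 244 + 25 - 1 = 268
Weekday index = (1 + 268) mod 7 = 3

Day of the week: Thursday


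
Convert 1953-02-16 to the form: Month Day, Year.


ISO 1953-02-16 parses as year=1953, month=02, day=16
Month 2 -> February

February 16, 1953


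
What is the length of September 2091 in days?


September 2091

30 days


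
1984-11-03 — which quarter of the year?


Month: November (month 11)
Q1: Jan-Mar, Q2: Apr-Jun, Q3: Jul-Sep, Q4: Oct-Dec

Q4


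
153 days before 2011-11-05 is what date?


Start: 2011-11-05, subtract 153 days
Back 5 days from November 5 reaches October 31, 2011 -> 148 left
October 2011 has 31 days -> back to September 30, 2011 -> 117 left
September 2011 has 30 days -> back to August 31, 2011 -> 87 left
August 2011 has 31 days -> back to July 31, 2011 -> 56 left
July 2011 has 31 days -> back to June 30, 2011 -> 25 left
June 2011: 30 - 25 = 5 -> lands on June 5

Result: 2011-06-05


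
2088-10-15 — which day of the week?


Date: October 15, 2088
Anchor: Jan 1, 2088. With p = 2088 - 1 = 2087: (p + p//4 - p//100 + p//400) mod 7 = (2087 + 521 - 20 + 5) mod 7 = 2593 mod 7 = 3 -> Thursday (Mon=0 ... Sun=6)
Days before October (Jan-Sep): 274; offset = 274 + 15 - 1 = 288
Weekday index = (3 + 288) mod 7 = 4

Day of the week: Friday


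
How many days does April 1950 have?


April 1950

30 days


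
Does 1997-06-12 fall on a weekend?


Anchor: Jan 1, 1997. With p = 1997 - 1 = 1996: (p + p//4 - p//100 + p//400) mod 7 = (1996 + 499 - 19 + 4) mod 7 = 2480 mod 7 = 2 -> Wednesday (Mon=0 ... Sun=6)
Day of year: 163; offset = 162
Weekday index = (2 + 162) mod 7 = 3 -> Thursday
Weekend days: Saturday, Sunday

No


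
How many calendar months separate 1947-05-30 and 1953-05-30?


From May 1947 to May 1953
6 years * 12 = 72 months = 72

72 months


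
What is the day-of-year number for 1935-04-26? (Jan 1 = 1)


Date: April 26, 1935
Days in months 1 through 3: 90
Plus 26 days in April

Day of year: 116


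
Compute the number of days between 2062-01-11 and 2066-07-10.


From 2062-01-11 to 2066-07-10
2062-01-11: day of year = 11
2066-07-10: days before July = 31 + 28 + 31 + 30 + 31 + 30 = 181 (2066 is not a leap year); day of year = 181 + 10 = 191
Rest of 2062: 365 - 11 = 354
Full years 2063 (365), 2064 (366), 2065 (365): 1096
Total = 354 + 1096 + 191 = 1641

1641 days


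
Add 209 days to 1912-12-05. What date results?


Start: 1912-12-05, add 209 days
December 1912 has 31 days: 31 - 5 = 26 days to December 31 -> 183 left
January 1913 has 31 days -> 152 left
February 1913 has 28 days -> 124 left
March 1913 has 31 days -> 93 left
April 1913 has 30 days -> 63 left
May 1913 has 31 days -> 32 left
June 1913 has 30 days -> 2 left
July 1913: 2 <= 31 -> lands on July 2

Result: 1913-07-02


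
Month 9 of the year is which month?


Month 9 of 12

September


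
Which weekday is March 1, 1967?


Target: March 1, 1967
Anchor: Jan 1, 1967. With p = 1967 - 1 = 1966: (p + p//4 - p//100 + p//400) mod 7 = (1966 + 491 - 19 + 4) mod 7 = 2442 mod 7 = 6 -> Sunday (Mon=0 ... Sun=6)
Days before March (Jan-Feb): 59 days
Weekday index = (6 + 59) mod 7 = 2

Wednesday


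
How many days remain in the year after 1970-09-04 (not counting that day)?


Day of year: 247 of 365
Remaining = 365 - 247

118 days


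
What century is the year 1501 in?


Century = (year - 1) // 100 + 1
= (1501 - 1) // 100 + 1
= 1500 // 100 + 1
= 15 + 1

16th century


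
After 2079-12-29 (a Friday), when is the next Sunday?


Current: Friday
Target: Sunday
Days ahead: 2

Next Sunday: 2079-12-31


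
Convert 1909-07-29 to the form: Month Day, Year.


ISO 1909-07-29 parses as year=1909, month=07, day=29
Month 7 -> July

July 29, 1909


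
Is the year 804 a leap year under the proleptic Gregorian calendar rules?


Gregorian leap year rule: divisible by 4, but not by 100, unless also by 400.
804 is divisible by 4 but not 100 -> leap year

Yes


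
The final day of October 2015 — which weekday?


October 2015 has 31 days
Anchor: Jan 1, 2015. With p = 2015 - 1 = 2014: (p + p//4 - p//100 + p//400) mod 7 = (2014 + 503 - 20 + 5) mod 7 = 2502 mod 7 = 3 -> Thursday (Mon=0 ... Sun=6)
Days before October (Jan-Sep): 273; October 1 index = (3 + 273) mod 7 = 3 -> Thursday
Last day offset: 31 - 1 = 30 days
Weekday index = (3 + 30) mod 7 = 5

Saturday, October 31


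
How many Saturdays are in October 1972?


October 1972 has 31 days
Anchor: Jan 1, 1972. With p = 1972 - 1 = 1971: (p + p//4 - p//100 + p//400) mod 7 = (1971 + 492 - 19 + 4) mod 7 = 2448 mod 7 = 5 -> Saturday (Mon=0 ... Sun=6)
Days before October (Jan-Sep): 274; October 1 index = (5 + 274) mod 7 = 6 -> Sunday
First Saturday is October 7
Saturdays: 7, 14, 21, 28

4 Saturdays


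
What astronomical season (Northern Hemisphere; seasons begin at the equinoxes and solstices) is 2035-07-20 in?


Date: July 20
Astronomical Summer (approx.; exact equinox/solstice day varies by year): June 21 to September 21
July 20 falls within the Summer window

Summer


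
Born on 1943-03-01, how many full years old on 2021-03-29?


Birth: 1943-03-01
Reference: 2021-03-29
Year difference: 2021 - 1943 = 78

78 years old


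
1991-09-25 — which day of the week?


Date: September 25, 1991
Anchor: Jan 1, 1991. With p = 1991 - 1 = 1990: (p + p//4 - p//100 + p//400) mod 7 = (1990 + 497 - 19 + 4) mod 7 = 2472 mod 7 = 1 -> Tuesday (Mon=0 ... Sun=6)
Days before September (Jan-Aug): 243; offset = 243 + 25 - 1 = 267
Weekday index = (1 + 267) mod 7 = 2

Day of the week: Wednesday


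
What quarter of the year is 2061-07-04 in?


Month: July (month 7)
Q1: Jan-Mar, Q2: Apr-Jun, Q3: Jul-Sep, Q4: Oct-Dec

Q3


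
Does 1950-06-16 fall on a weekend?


Anchor: Jan 1, 1950. With p = 1950 - 1 = 1949: (p + p//4 - p//100 + p//400) mod 7 = (1949 + 487 - 19 + 4) mod 7 = 2421 mod 7 = 6 -> Sunday (Mon=0 ... Sun=6)
Day of year: 167; offset = 166
Weekday index = (6 + 166) mod 7 = 4 -> Friday
Weekend days: Saturday, Sunday

No


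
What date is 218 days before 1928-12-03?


Start: 1928-12-03, subtract 218 days
Back 3 days from December 3 reaches November 30, 1928 -> 215 left
November 1928 has 30 days -> back to October 31, 1928 -> 185 left
October 1928 has 31 days -> back to September 30, 1928 -> 154 left
September 1928 has 30 days -> back to August 31, 1928 -> 124 left
August 1928 has 31 days -> back to July 31, 1928 -> 93 left
July 1928 has 31 days -> back to June 30, 1928 -> 62 left
June 1928 has 30 days -> back to May 31, 1928 -> 32 left
May 1928 has 31 days -> back to April 30, 1928 -> 1 left
April 1928: 30 - 1 = 29 -> lands on April 29

Result: 1928-04-29


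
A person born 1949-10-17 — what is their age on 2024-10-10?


Birth: 1949-10-17
Reference: 2024-10-10
Year difference: 2024 - 1949 = 75
Birthday not yet reached in 2024, subtract 1

74 years old


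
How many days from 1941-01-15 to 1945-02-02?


From 1941-01-15 to 1945-02-02
1941-01-15: day of year = 15
1945-02-02: days before February = 31; day of year = 31 + 2 = 33
Rest of 1941: 365 - 15 = 350
Full years 1942 (365), 1943 (365), 1944 (366): 1096
Total = 350 + 1096 + 33 = 1479

1479 days


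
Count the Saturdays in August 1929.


August 1929 has 31 days
Anchor: Jan 1, 1929. With p = 1929 - 1 = 1928: (p + p//4 - p//100 + p//400) mod 7 = (1928 + 482 - 19 + 4) mod 7 = 2395 mod 7 = 1 -> Tuesday (Mon=0 ... Sun=6)
Days before August (Jan-Jul): 212; August 1 index = (1 + 212) mod 7 = 3 -> Thursday
First Saturday is August 3
Saturdays: 3, 10, 17, 24, 31

5 Saturdays


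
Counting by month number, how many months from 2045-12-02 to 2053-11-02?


From December 2045 to November 2053
8 years * 12 = 96 months, minus 1 month = 95

95 months


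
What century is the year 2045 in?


Century = (year - 1) // 100 + 1
= (2045 - 1) // 100 + 1
= 2044 // 100 + 1
= 20 + 1

21st century


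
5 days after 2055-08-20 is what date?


Start: 2055-08-20, add 5 days
August 2055 has 31 days; 20 + 5 = 25 stays within August

Result: 2055-08-25


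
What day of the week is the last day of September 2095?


September 2095 has 30 days
Anchor: Jan 1, 2095. With p = 2095 - 1 = 2094: (p + p//4 - p//100 + p//400) mod 7 = (2094 + 523 - 20 + 5) mod 7 = 2602 mod 7 = 5 -> Saturday (Mon=0 ... Sun=6)
Days before September (Jan-Aug): 243; September 1 index = (5 + 243) mod 7 = 3 -> Thursday
Last day offset: 30 - 1 = 29 days
Weekday index = (3 + 29) mod 7 = 4

Friday, September 30


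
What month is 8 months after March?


March is month 3
3 + 8 = 11

November


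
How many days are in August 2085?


August 2085

31 days


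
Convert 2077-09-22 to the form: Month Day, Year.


ISO 2077-09-22 parses as year=2077, month=09, day=22
Month 9 -> September

September 22, 2077


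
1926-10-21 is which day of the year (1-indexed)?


Date: October 21, 1926
Days in months 1 through 9: 273
Plus 21 days in October

Day of year: 294


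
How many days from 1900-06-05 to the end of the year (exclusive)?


Day of year: 156 of 365
Remaining = 365 - 156

209 days


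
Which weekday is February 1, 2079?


Target: February 1, 2079
Anchor: Jan 1, 2079. With p = 2079 - 1 = 2078: (p + p//4 - p//100 + p//400) mod 7 = (2078 + 519 - 20 + 5) mod 7 = 2582 mod 7 = 6 -> Sunday (Mon=0 ... Sun=6)
Days before February (Jan): 31 days
Weekday index = (6 + 31) mod 7 = 2

Wednesday


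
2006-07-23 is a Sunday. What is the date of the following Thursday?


Current: Sunday
Target: Thursday
Days ahead: 4

Next Thursday: 2006-07-27


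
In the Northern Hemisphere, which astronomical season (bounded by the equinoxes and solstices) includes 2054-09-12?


Date: September 12
Astronomical Summer (approx.; exact equinox/solstice day varies by year): June 21 to September 21
September 12 falls within the Summer window

Summer


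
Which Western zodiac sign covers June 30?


Date: June 30
Conventional tropical zodiac dates: Cancer from June 21 onward; Leo starts July 23
June 30 falls within the Cancer range

Cancer


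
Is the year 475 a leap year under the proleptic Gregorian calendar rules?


Gregorian leap year rule: divisible by 4, but not by 100, unless also by 400.
475 is not divisible by 4 -> not a leap year

No


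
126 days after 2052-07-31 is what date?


Start: 2052-07-31, add 126 days
July 31 is the last day of July 2052 -> 126 left
August 2052 has 31 days -> 95 left
September 2052 has 30 days -> 65 left
October 2052 has 31 days -> 34 left
November 2052 has 30 days -> 4 left
December 2052: 4 <= 31 -> lands on December 4

Result: 2052-12-04


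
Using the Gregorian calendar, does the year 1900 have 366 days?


Gregorian leap year rule: divisible by 4, but not by 100, unless also by 400.
1900 is divisible by 100 but not 400 -> not a leap year

No


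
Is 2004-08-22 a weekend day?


Anchor: Jan 1, 2004. With p = 2004 - 1 = 2003: (p + p//4 - p//100 + p//400) mod 7 = (2003 + 500 - 20 + 5) mod 7 = 2488 mod 7 = 3 -> Thursday (Mon=0 ... Sun=6)
Day of year: 235; offset = 234
Weekday index = (3 + 234) mod 7 = 6 -> Sunday
Weekend days: Saturday, Sunday

Yes


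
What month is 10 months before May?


May is month 5
5 - 10 = -5; wrap: -5 + 12 = 7

July


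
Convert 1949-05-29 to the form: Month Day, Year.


ISO 1949-05-29 parses as year=1949, month=05, day=29
Month 5 -> May

May 29, 1949


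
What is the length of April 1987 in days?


April 1987

30 days


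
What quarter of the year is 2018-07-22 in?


Month: July (month 7)
Q1: Jan-Mar, Q2: Apr-Jun, Q3: Jul-Sep, Q4: Oct-Dec

Q3


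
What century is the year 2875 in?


Century = (year - 1) // 100 + 1
= (2875 - 1) // 100 + 1
= 2874 // 100 + 1
= 28 + 1

29th century


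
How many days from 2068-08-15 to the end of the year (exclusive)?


Day of year: 228 of 366
Remaining = 366 - 228

138 days


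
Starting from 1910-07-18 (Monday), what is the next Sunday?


Current: Monday
Target: Sunday
Days ahead: 6

Next Sunday: 1910-07-24


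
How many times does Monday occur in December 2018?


December 2018 has 31 days
Anchor: Jan 1, 2018. With p = 2018 - 1 = 2017: (p + p//4 - p//100 + p//400) mod 7 = (2017 + 504 - 20 + 5) mod 7 = 2506 mod 7 = 0 -> Monday (Mon=0 ... Sun=6)
Days before December (Jan-Nov): 334; December 1 index = (0 + 334) mod 7 = 5 -> Saturday
First Monday is December 3
Mondays: 3, 10, 17, 24, 31

5 Mondays


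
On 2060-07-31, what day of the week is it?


Date: July 31, 2060
Anchor: Jan 1, 2060. With p = 2060 - 1 = 2059: (p + p//4 - p//100 + p//400) mod 7 = (2059 + 514 - 20 + 5) mod 7 = 2558 mod 7 = 3 -> Thursday (Mon=0 ... Sun=6)
Days before July (Jan-Jun): 182; offset = 182 + 31 - 1 = 212
Weekday index = (3 + 212) mod 7 = 5

Day of the week: Saturday


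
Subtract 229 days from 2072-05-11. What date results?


Start: 2072-05-11, subtract 229 days
Back 11 days from May 11 reaches April 30, 2072 -> 218 left
April 2072 has 30 days -> back to March 31, 2072 -> 188 left
March 2072 has 31 days -> back to February 29, 2072 -> 157 left
February 2072 has 29 days -> back to January 31, 2072 -> 128 left
January 2072 has 31 days -> back to December 31, 2071 -> 97 left
December 2071 has 31 days -> back to November 30, 2071 -> 66 left
November 2071 has 30 days -> back to October 31, 2071 -> 36 left
October 2071 has 31 days -> back to September 30, 2071 -> 5 left
September 2071: 30 - 5 = 25 -> lands on September 25

Result: 2071-09-25


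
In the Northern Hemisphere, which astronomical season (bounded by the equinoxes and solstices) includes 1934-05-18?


Date: May 18
Astronomical Spring (approx.; exact equinox/solstice day varies by year): March 20 to June 20
May 18 falls within the Spring window

Spring


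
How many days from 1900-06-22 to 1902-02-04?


From 1900-06-22 to 1902-02-04
1900-06-22: days before June = 31 + 28 + 31 + 30 + 31 = 151 (1900 is not a leap year); day of year = 151 + 22 = 173
1902-02-04: days before February = 31; day of year = 31 + 4 = 35
Rest of 1900: 365 - 173 = 192
Full years 1901 (365): 365
Total = 192 + 365 + 35 = 592

592 days


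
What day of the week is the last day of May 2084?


May 2084 has 31 days
Anchor: Jan 1, 2084. With p = 2084 - 1 = 2083: (p + p//4 - p//100 + p//400) mod 7 = (2083 + 520 - 20 + 5) mod 7 = 2588 mod 7 = 5 -> Saturday (Mon=0 ... Sun=6)
Days before May (Jan-Apr): 121; May 1 index = (5 + 121) mod 7 = 0 -> Monday
Last day offset: 31 - 1 = 30 days
Weekday index = (0 + 30) mod 7 = 2

Wednesday, May 31


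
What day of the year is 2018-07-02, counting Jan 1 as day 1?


Date: July 2, 2018
Days in months 1 through 6: 181
Plus 2 days in July

Day of year: 183


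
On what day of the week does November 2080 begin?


Target: November 1, 2080
Anchor: Jan 1, 2080. With p = 2080 - 1 = 2079: (p + p//4 - p//100 + p//400) mod 7 = (2079 + 519 - 20 + 5) mod 7 = 2583 mod 7 = 0 -> Monday (Mon=0 ... Sun=6)
Days before November (Jan-Oct): 305 days
Weekday index = (0 + 305) mod 7 = 4

Friday


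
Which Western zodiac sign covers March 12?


Date: March 12
Conventional tropical zodiac dates: Pisces from February 19 onward; Aries starts March 21
March 12 falls within the Pisces range

Pisces


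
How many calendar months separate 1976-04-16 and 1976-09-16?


From April 1976 to September 1976
0 years * 12 = 0 months, plus 5 months = 5

5 months


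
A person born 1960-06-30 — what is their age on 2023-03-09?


Birth: 1960-06-30
Reference: 2023-03-09
Year difference: 2023 - 1960 = 63
Birthday not yet reached in 2023, subtract 1

62 years old


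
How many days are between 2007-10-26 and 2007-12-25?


From 2007-10-26 to 2007-12-25
2007-10-26: days before October = 31 + 28 + 31 + 30 + 31 + 30 + 31 + 31 + 30 = 273 (2007 is not a leap year); day of year = 273 + 26 = 299
2007-12-25: days before December = 31 + 28 + 31 + 30 + 31 + 30 + 31 + 31 + 30 + 31 + 30 = 334 (2007 is not a leap year); day of year = 334 + 25 = 359
Same year: 359 - 299 = 60

60 days


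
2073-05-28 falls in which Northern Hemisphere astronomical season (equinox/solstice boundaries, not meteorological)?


Date: May 28
Astronomical Spring (approx.; exact equinox/solstice day varies by year): March 20 to June 20
May 28 falls within the Spring window

Spring


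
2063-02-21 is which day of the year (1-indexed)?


Date: February 21, 2063
Days in months 1 through 1: 31
Plus 21 days in February

Day of year: 52


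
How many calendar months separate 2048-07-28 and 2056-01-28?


From July 2048 to January 2056
8 years * 12 = 96 months, minus 6 months = 90

90 months


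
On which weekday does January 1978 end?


January 1978 has 31 days
Anchor: Jan 1, 1978. With p = 1978 - 1 = 1977: (p + p//4 - p//100 + p//400) mod 7 = (1977 + 494 - 19 + 4) mod 7 = 2456 mod 7 = 6 -> Sunday (Mon=0 ... Sun=6)
January 1 is the anchor itself -> Sunday
Last day offset: 31 - 1 = 30 days
Weekday index = (6 + 30) mod 7 = 1

Tuesday, January 31


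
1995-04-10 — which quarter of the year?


Month: April (month 4)
Q1: Jan-Mar, Q2: Apr-Jun, Q3: Jul-Sep, Q4: Oct-Dec

Q2
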